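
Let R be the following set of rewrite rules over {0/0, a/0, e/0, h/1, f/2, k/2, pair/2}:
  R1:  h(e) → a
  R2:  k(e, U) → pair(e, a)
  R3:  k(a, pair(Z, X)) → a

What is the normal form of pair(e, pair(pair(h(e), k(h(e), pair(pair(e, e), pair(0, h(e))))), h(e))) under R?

pair(e, pair(pair(a, a), a))

1. pair(e, pair(pair(h(e), k(h(e), pair(pair(e, e), pair(0, h(e))))), h(e)))  →  pair(e, pair(pair(a, k(h(e), pair(pair(e, e), pair(0, h(e))))), h(e)))   [R1 at 2.1.1]
2. pair(e, pair(pair(a, k(h(e), pair(pair(e, e), pair(0, h(e))))), h(e)))  →  pair(e, pair(pair(a, k(a, pair(pair(e, e), pair(0, h(e))))), h(e)))   [R1 at 2.1.2.1]
3. pair(e, pair(pair(a, k(a, pair(pair(e, e), pair(0, h(e))))), h(e)))  →  pair(e, pair(pair(a, a), h(e)))   [R3 at 2.1.2]
4. pair(e, pair(pair(a, a), h(e)))  →  pair(e, pair(pair(a, a), a))   [R1 at 2.2]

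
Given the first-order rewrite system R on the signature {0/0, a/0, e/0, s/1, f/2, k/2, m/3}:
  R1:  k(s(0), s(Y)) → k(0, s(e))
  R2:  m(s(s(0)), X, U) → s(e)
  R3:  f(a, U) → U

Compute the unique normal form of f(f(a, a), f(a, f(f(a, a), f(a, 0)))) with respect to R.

0

1. f(f(a, a), f(a, f(f(a, a), f(a, 0))))  →  f(a, f(a, f(f(a, a), f(a, 0))))   [R3 at 1]
2. f(a, f(a, f(f(a, a), f(a, 0))))  →  f(a, f(f(a, a), f(a, 0)))   [R3 at ε]
3. f(a, f(f(a, a), f(a, 0)))  →  f(f(a, a), f(a, 0))   [R3 at ε]
4. f(f(a, a), f(a, 0))  →  f(a, f(a, 0))   [R3 at 1]
5. f(a, f(a, 0))  →  f(a, 0)   [R3 at ε]
6. f(a, 0)  →  0   [R3 at ε]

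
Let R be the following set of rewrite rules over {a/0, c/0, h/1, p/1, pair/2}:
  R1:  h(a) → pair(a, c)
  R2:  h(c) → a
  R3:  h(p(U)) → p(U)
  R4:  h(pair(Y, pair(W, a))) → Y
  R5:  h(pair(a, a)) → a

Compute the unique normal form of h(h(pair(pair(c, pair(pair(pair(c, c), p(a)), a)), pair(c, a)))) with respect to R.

1. h(h(pair(pair(c, pair(pair(pair(c, c), p(a)), a)), pair(c, a))))  →  h(pair(c, pair(pair(pair(c, c), p(a)), a)))   [R4 at 1]
2. h(pair(c, pair(pair(pair(c, c), p(a)), a)))  →  c   [R4 at ε]

c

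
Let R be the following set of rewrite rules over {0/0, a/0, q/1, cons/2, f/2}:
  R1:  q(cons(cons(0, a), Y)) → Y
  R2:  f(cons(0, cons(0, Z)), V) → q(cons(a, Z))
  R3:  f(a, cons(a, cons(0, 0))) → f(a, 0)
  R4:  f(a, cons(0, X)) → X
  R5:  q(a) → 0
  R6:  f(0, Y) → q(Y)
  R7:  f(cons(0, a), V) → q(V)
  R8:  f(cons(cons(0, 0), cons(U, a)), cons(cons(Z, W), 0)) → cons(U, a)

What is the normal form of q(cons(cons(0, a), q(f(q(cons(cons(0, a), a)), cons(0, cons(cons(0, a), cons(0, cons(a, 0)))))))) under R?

cons(0, cons(a, 0))

1. q(cons(cons(0, a), q(f(q(cons(cons(0, a), a)), cons(0, cons(cons(0, a), cons(0, cons(a, 0))))))))  →  q(f(q(cons(cons(0, a), a)), cons(0, cons(cons(0, a), cons(0, cons(a, 0))))))   [R1 at ε]
2. q(f(q(cons(cons(0, a), a)), cons(0, cons(cons(0, a), cons(0, cons(a, 0))))))  →  q(f(a, cons(0, cons(cons(0, a), cons(0, cons(a, 0))))))   [R1 at 1.1]
3. q(f(a, cons(0, cons(cons(0, a), cons(0, cons(a, 0))))))  →  q(cons(cons(0, a), cons(0, cons(a, 0))))   [R4 at 1]
4. q(cons(cons(0, a), cons(0, cons(a, 0))))  →  cons(0, cons(a, 0))   [R1 at ε]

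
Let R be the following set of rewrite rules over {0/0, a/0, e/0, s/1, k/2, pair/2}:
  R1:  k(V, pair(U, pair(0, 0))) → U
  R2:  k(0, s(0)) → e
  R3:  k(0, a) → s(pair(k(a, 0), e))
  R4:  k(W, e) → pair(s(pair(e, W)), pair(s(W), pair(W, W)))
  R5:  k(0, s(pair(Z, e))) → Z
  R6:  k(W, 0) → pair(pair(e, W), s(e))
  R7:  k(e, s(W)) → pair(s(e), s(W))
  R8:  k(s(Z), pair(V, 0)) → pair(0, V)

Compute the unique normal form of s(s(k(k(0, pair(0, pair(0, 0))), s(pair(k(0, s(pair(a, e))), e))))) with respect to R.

1. s(s(k(k(0, pair(0, pair(0, 0))), s(pair(k(0, s(pair(a, e))), e)))))  →  s(s(k(0, s(pair(k(0, s(pair(a, e))), e)))))   [R1 at 1.1.1]
2. s(s(k(0, s(pair(k(0, s(pair(a, e))), e)))))  →  s(s(k(0, s(pair(a, e)))))   [R5 at 1.1]
3. s(s(k(0, s(pair(a, e)))))  →  s(s(a))   [R5 at 1.1]

s(s(a))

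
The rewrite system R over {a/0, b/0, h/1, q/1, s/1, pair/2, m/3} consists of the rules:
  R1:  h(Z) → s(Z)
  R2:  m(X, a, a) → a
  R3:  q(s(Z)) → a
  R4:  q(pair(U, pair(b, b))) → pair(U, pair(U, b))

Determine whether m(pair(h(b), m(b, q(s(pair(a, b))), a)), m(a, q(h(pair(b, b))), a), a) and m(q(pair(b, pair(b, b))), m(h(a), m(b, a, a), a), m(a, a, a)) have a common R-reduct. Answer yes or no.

Reduce t₁ = m(pair(h(b), m(b, q(s(pair(a, b))), a)), m(a, q(h(pair(b, b))), a), a):
1. m(pair(h(b), m(b, q(s(pair(a, b))), a)), m(a, q(h(pair(b, b))), a), a)  →  m(pair(s(b), m(b, q(s(pair(a, b))), a)), m(a, q(h(pair(b, b))), a), a)   [R1 at 1.1]
2. m(pair(s(b), m(b, q(s(pair(a, b))), a)), m(a, q(h(pair(b, b))), a), a)  →  m(pair(s(b), m(b, a, a)), m(a, q(h(pair(b, b))), a), a)   [R3 at 1.2.2]
3. m(pair(s(b), m(b, a, a)), m(a, q(h(pair(b, b))), a), a)  →  m(pair(s(b), a), m(a, q(h(pair(b, b))), a), a)   [R2 at 1.2]
4. m(pair(s(b), a), m(a, q(h(pair(b, b))), a), a)  →  m(pair(s(b), a), m(a, q(s(pair(b, b))), a), a)   [R1 at 2.2.1]
5. m(pair(s(b), a), m(a, q(s(pair(b, b))), a), a)  →  m(pair(s(b), a), m(a, a, a), a)   [R3 at 2.2]
6. m(pair(s(b), a), m(a, a, a), a)  →  m(pair(s(b), a), a, a)   [R2 at 2]
7. m(pair(s(b), a), a, a)  →  a   [R2 at ε]

Reduce t₂ = m(q(pair(b, pair(b, b))), m(h(a), m(b, a, a), a), m(a, a, a)):
1. m(q(pair(b, pair(b, b))), m(h(a), m(b, a, a), a), m(a, a, a))  →  m(pair(b, pair(b, b)), m(h(a), m(b, a, a), a), m(a, a, a))   [R4 at 1]
2. m(pair(b, pair(b, b)), m(h(a), m(b, a, a), a), m(a, a, a))  →  m(pair(b, pair(b, b)), m(s(a), m(b, a, a), a), m(a, a, a))   [R1 at 2.1]
3. m(pair(b, pair(b, b)), m(s(a), m(b, a, a), a), m(a, a, a))  →  m(pair(b, pair(b, b)), m(s(a), a, a), m(a, a, a))   [R2 at 2.2]
4. m(pair(b, pair(b, b)), m(s(a), a, a), m(a, a, a))  →  m(pair(b, pair(b, b)), a, m(a, a, a))   [R2 at 2]
5. m(pair(b, pair(b, b)), a, m(a, a, a))  →  m(pair(b, pair(b, b)), a, a)   [R2 at 3]
6. m(pair(b, pair(b, b)), a, a)  →  a   [R2 at ε]

yes — NF(t₁) = a, NF(t₂) = a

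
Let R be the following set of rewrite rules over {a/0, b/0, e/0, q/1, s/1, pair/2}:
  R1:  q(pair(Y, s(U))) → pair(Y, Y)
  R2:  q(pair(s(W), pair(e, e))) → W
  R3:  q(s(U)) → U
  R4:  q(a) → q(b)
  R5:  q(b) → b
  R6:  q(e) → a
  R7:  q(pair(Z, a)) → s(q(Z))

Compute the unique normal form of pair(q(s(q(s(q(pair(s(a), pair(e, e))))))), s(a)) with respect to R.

pair(a, s(a))

1. pair(q(s(q(s(q(pair(s(a), pair(e, e))))))), s(a))  →  pair(q(s(q(pair(s(a), pair(e, e))))), s(a))   [R3 at 1]
2. pair(q(s(q(pair(s(a), pair(e, e))))), s(a))  →  pair(q(pair(s(a), pair(e, e))), s(a))   [R3 at 1]
3. pair(q(pair(s(a), pair(e, e))), s(a))  →  pair(a, s(a))   [R2 at 1]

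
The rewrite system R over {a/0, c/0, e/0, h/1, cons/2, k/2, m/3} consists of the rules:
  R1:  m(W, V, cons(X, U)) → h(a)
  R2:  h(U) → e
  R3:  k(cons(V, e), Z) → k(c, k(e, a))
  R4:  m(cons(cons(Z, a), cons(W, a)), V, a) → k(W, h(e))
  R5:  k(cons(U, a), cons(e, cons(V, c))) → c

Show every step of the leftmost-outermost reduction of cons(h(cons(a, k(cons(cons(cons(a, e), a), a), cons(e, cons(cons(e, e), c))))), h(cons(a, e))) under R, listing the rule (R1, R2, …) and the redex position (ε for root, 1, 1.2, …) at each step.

cons(e, e)

1. cons(h(cons(a, k(cons(cons(cons(a, e), a), a), cons(e, cons(cons(e, e), c))))), h(cons(a, e)))  →  cons(e, h(cons(a, e)))   [R2 at 1]
2. cons(e, h(cons(a, e)))  →  cons(e, e)   [R2 at 2]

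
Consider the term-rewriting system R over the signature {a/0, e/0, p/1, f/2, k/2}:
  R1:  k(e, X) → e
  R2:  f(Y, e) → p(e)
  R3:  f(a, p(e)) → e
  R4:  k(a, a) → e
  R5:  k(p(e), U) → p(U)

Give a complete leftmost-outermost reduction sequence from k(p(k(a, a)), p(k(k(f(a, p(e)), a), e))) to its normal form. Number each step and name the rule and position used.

p(p(e))

1. k(p(k(a, a)), p(k(k(f(a, p(e)), a), e)))  →  k(p(e), p(k(k(f(a, p(e)), a), e)))   [R4 at 1.1]
2. k(p(e), p(k(k(f(a, p(e)), a), e)))  →  p(p(k(k(f(a, p(e)), a), e)))   [R5 at ε]
3. p(p(k(k(f(a, p(e)), a), e)))  →  p(p(k(k(e, a), e)))   [R3 at 1.1.1.1]
4. p(p(k(k(e, a), e)))  →  p(p(k(e, e)))   [R1 at 1.1.1]
5. p(p(k(e, e)))  →  p(p(e))   [R1 at 1.1]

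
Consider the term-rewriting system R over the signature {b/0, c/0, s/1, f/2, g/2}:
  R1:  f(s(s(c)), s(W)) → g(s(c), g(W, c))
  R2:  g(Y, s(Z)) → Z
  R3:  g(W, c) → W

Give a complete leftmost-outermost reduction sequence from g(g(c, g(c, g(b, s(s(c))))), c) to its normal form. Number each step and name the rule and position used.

c

1. g(g(c, g(c, g(b, s(s(c))))), c)  →  g(c, g(c, g(b, s(s(c)))))   [R3 at ε]
2. g(c, g(c, g(b, s(s(c)))))  →  g(c, g(c, s(c)))   [R2 at 2.2]
3. g(c, g(c, s(c)))  →  g(c, c)   [R2 at 2]
4. g(c, c)  →  c   [R3 at ε]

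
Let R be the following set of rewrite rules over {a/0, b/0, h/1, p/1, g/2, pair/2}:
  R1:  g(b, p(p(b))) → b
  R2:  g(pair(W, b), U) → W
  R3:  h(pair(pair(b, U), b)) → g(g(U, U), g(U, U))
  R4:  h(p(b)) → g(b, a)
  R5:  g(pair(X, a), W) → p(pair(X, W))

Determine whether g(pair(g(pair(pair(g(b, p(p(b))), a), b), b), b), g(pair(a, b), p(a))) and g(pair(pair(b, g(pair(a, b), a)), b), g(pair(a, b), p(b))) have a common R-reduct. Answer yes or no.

Reduce t₁ = g(pair(g(pair(pair(g(b, p(p(b))), a), b), b), b), g(pair(a, b), p(a))):
1. g(pair(g(pair(pair(g(b, p(p(b))), a), b), b), b), g(pair(a, b), p(a)))  →  g(pair(pair(g(b, p(p(b))), a), b), b)   [R2 at ε]
2. g(pair(pair(g(b, p(p(b))), a), b), b)  →  pair(g(b, p(p(b))), a)   [R2 at ε]
3. pair(g(b, p(p(b))), a)  →  pair(b, a)   [R1 at 1]

Reduce t₂ = g(pair(pair(b, g(pair(a, b), a)), b), g(pair(a, b), p(b))):
1. g(pair(pair(b, g(pair(a, b), a)), b), g(pair(a, b), p(b)))  →  pair(b, g(pair(a, b), a))   [R2 at ε]
2. pair(b, g(pair(a, b), a))  →  pair(b, a)   [R2 at 2]

yes — NF(t₁) = pair(b, a), NF(t₂) = pair(b, a)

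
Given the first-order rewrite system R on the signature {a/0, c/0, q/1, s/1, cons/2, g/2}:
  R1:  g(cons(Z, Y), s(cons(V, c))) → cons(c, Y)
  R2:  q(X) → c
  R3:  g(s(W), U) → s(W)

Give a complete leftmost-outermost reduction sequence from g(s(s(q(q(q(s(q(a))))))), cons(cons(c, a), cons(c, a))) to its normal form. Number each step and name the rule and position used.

s(s(c))

1. g(s(s(q(q(q(s(q(a))))))), cons(cons(c, a), cons(c, a)))  →  s(s(q(q(q(s(q(a)))))))   [R3 at ε]
2. s(s(q(q(q(s(q(a)))))))  →  s(s(c))   [R2 at 1.1]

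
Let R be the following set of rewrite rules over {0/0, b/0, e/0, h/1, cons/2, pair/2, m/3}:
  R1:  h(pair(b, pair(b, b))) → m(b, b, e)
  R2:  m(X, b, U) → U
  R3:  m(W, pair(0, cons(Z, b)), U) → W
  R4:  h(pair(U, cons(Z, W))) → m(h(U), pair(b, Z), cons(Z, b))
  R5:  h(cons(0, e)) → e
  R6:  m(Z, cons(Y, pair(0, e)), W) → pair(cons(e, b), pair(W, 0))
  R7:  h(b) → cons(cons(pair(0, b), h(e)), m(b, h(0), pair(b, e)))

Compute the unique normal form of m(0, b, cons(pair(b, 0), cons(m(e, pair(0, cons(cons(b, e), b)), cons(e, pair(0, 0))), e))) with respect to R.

1. m(0, b, cons(pair(b, 0), cons(m(e, pair(0, cons(cons(b, e), b)), cons(e, pair(0, 0))), e)))  →  cons(pair(b, 0), cons(m(e, pair(0, cons(cons(b, e), b)), cons(e, pair(0, 0))), e))   [R2 at ε]
2. cons(pair(b, 0), cons(m(e, pair(0, cons(cons(b, e), b)), cons(e, pair(0, 0))), e))  →  cons(pair(b, 0), cons(e, e))   [R3 at 2.1]

cons(pair(b, 0), cons(e, e))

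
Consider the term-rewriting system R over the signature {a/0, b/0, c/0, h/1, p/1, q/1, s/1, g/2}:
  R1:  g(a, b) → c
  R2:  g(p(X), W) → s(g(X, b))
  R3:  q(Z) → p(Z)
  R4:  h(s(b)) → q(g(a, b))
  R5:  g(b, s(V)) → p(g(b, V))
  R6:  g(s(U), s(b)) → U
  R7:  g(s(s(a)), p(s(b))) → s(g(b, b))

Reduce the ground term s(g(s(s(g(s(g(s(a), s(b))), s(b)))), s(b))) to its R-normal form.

s(s(a))

1. s(g(s(s(g(s(g(s(a), s(b))), s(b)))), s(b)))  →  s(s(g(s(g(s(a), s(b))), s(b))))   [R6 at 1]
2. s(s(g(s(g(s(a), s(b))), s(b))))  →  s(s(g(s(a), s(b))))   [R6 at 1.1]
3. s(s(g(s(a), s(b))))  →  s(s(a))   [R6 at 1.1]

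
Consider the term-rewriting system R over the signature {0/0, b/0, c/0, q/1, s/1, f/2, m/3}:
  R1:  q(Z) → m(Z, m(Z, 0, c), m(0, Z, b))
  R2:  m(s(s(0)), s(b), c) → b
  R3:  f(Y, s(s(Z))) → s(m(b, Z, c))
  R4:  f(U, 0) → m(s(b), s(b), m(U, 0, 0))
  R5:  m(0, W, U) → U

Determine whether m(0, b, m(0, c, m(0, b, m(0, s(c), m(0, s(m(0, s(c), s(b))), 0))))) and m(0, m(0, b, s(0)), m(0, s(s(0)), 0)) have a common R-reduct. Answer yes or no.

Reduce t₁ = m(0, b, m(0, c, m(0, b, m(0, s(c), m(0, s(m(0, s(c), s(b))), 0))))):
1. m(0, b, m(0, c, m(0, b, m(0, s(c), m(0, s(m(0, s(c), s(b))), 0)))))  →  m(0, c, m(0, b, m(0, s(c), m(0, s(m(0, s(c), s(b))), 0))))   [R5 at ε]
2. m(0, c, m(0, b, m(0, s(c), m(0, s(m(0, s(c), s(b))), 0))))  →  m(0, b, m(0, s(c), m(0, s(m(0, s(c), s(b))), 0)))   [R5 at ε]
3. m(0, b, m(0, s(c), m(0, s(m(0, s(c), s(b))), 0)))  →  m(0, s(c), m(0, s(m(0, s(c), s(b))), 0))   [R5 at ε]
4. m(0, s(c), m(0, s(m(0, s(c), s(b))), 0))  →  m(0, s(m(0, s(c), s(b))), 0)   [R5 at ε]
5. m(0, s(m(0, s(c), s(b))), 0)  →  0   [R5 at ε]

Reduce t₂ = m(0, m(0, b, s(0)), m(0, s(s(0)), 0)):
1. m(0, m(0, b, s(0)), m(0, s(s(0)), 0))  →  m(0, s(s(0)), 0)   [R5 at ε]
2. m(0, s(s(0)), 0)  →  0   [R5 at ε]

yes — NF(t₁) = 0, NF(t₂) = 0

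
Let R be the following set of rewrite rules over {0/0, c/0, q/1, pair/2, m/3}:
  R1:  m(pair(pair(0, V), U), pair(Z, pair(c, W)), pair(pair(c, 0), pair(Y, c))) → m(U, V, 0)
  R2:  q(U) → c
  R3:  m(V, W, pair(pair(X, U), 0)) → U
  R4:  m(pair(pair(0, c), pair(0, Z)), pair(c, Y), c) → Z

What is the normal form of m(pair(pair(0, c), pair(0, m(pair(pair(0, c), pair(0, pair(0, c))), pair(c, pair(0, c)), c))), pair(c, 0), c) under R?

1. m(pair(pair(0, c), pair(0, m(pair(pair(0, c), pair(0, pair(0, c))), pair(c, pair(0, c)), c))), pair(c, 0), c)  →  m(pair(pair(0, c), pair(0, pair(0, c))), pair(c, pair(0, c)), c)   [R4 at ε]
2. m(pair(pair(0, c), pair(0, pair(0, c))), pair(c, pair(0, c)), c)  →  pair(0, c)   [R4 at ε]

pair(0, c)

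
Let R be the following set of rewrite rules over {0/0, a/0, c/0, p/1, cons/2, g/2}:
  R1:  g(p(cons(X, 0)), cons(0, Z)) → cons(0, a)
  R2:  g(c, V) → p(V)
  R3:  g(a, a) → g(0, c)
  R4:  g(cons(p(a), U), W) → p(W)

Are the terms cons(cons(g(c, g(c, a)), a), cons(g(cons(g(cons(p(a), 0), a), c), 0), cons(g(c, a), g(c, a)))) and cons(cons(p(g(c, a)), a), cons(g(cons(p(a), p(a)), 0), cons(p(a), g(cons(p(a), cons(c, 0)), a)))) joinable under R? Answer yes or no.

yes — NF(t₁) = cons(cons(p(p(a)), a), cons(p(0), cons(p(a), p(a)))), NF(t₂) = cons(cons(p(p(a)), a), cons(p(0), cons(p(a), p(a))))

Reduce t₁ = cons(cons(g(c, g(c, a)), a), cons(g(cons(g(cons(p(a), 0), a), c), 0), cons(g(c, a), g(c, a)))):
1. cons(cons(g(c, g(c, a)), a), cons(g(cons(g(cons(p(a), 0), a), c), 0), cons(g(c, a), g(c, a))))  →  cons(cons(p(g(c, a)), a), cons(g(cons(g(cons(p(a), 0), a), c), 0), cons(g(c, a), g(c, a))))   [R2 at 1.1]
2. cons(cons(p(g(c, a)), a), cons(g(cons(g(cons(p(a), 0), a), c), 0), cons(g(c, a), g(c, a))))  →  cons(cons(p(p(a)), a), cons(g(cons(g(cons(p(a), 0), a), c), 0), cons(g(c, a), g(c, a))))   [R2 at 1.1.1]
3. cons(cons(p(p(a)), a), cons(g(cons(g(cons(p(a), 0), a), c), 0), cons(g(c, a), g(c, a))))  →  cons(cons(p(p(a)), a), cons(g(cons(p(a), c), 0), cons(g(c, a), g(c, a))))   [R4 at 2.1.1.1]
4. cons(cons(p(p(a)), a), cons(g(cons(p(a), c), 0), cons(g(c, a), g(c, a))))  →  cons(cons(p(p(a)), a), cons(p(0), cons(g(c, a), g(c, a))))   [R4 at 2.1]
5. cons(cons(p(p(a)), a), cons(p(0), cons(g(c, a), g(c, a))))  →  cons(cons(p(p(a)), a), cons(p(0), cons(p(a), g(c, a))))   [R2 at 2.2.1]
6. cons(cons(p(p(a)), a), cons(p(0), cons(p(a), g(c, a))))  →  cons(cons(p(p(a)), a), cons(p(0), cons(p(a), p(a))))   [R2 at 2.2.2]

Reduce t₂ = cons(cons(p(g(c, a)), a), cons(g(cons(p(a), p(a)), 0), cons(p(a), g(cons(p(a), cons(c, 0)), a)))):
1. cons(cons(p(g(c, a)), a), cons(g(cons(p(a), p(a)), 0), cons(p(a), g(cons(p(a), cons(c, 0)), a))))  →  cons(cons(p(p(a)), a), cons(g(cons(p(a), p(a)), 0), cons(p(a), g(cons(p(a), cons(c, 0)), a))))   [R2 at 1.1.1]
2. cons(cons(p(p(a)), a), cons(g(cons(p(a), p(a)), 0), cons(p(a), g(cons(p(a), cons(c, 0)), a))))  →  cons(cons(p(p(a)), a), cons(p(0), cons(p(a), g(cons(p(a), cons(c, 0)), a))))   [R4 at 2.1]
3. cons(cons(p(p(a)), a), cons(p(0), cons(p(a), g(cons(p(a), cons(c, 0)), a))))  →  cons(cons(p(p(a)), a), cons(p(0), cons(p(a), p(a))))   [R4 at 2.2.2]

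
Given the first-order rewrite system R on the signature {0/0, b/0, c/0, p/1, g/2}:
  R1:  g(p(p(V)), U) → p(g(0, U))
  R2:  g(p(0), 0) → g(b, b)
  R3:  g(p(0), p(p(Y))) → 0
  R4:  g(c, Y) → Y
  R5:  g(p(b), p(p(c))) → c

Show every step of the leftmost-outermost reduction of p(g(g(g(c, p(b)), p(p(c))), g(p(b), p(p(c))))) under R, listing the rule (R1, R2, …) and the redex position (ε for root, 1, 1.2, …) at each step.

p(c)

1. p(g(g(g(c, p(b)), p(p(c))), g(p(b), p(p(c)))))  →  p(g(g(p(b), p(p(c))), g(p(b), p(p(c)))))   [R4 at 1.1.1]
2. p(g(g(p(b), p(p(c))), g(p(b), p(p(c)))))  →  p(g(c, g(p(b), p(p(c)))))   [R5 at 1.1]
3. p(g(c, g(p(b), p(p(c)))))  →  p(g(p(b), p(p(c))))   [R4 at 1]
4. p(g(p(b), p(p(c))))  →  p(c)   [R5 at 1]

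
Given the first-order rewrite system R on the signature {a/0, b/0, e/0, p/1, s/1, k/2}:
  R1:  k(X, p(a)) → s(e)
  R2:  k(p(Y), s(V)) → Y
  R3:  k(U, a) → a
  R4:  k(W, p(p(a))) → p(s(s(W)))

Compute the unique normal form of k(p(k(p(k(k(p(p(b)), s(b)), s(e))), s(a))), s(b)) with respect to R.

b

1. k(p(k(p(k(k(p(p(b)), s(b)), s(e))), s(a))), s(b))  →  k(p(k(k(p(p(b)), s(b)), s(e))), s(a))   [R2 at ε]
2. k(p(k(k(p(p(b)), s(b)), s(e))), s(a))  →  k(k(p(p(b)), s(b)), s(e))   [R2 at ε]
3. k(k(p(p(b)), s(b)), s(e))  →  k(p(b), s(e))   [R2 at 1]
4. k(p(b), s(e))  →  b   [R2 at ε]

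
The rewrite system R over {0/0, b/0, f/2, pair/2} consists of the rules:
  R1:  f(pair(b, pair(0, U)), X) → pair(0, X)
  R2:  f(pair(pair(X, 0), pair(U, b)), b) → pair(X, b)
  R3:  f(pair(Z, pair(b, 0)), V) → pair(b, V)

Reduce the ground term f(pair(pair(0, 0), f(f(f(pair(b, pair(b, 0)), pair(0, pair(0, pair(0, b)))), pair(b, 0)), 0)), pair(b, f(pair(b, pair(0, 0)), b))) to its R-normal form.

1. f(pair(pair(0, 0), f(f(f(pair(b, pair(b, 0)), pair(0, pair(0, pair(0, b)))), pair(b, 0)), 0)), pair(b, f(pair(b, pair(0, 0)), b)))  →  f(pair(pair(0, 0), f(f(pair(b, pair(0, pair(0, pair(0, b)))), pair(b, 0)), 0)), pair(b, f(pair(b, pair(0, 0)), b)))   [R3 at 1.2.1.1]
2. f(pair(pair(0, 0), f(f(pair(b, pair(0, pair(0, pair(0, b)))), pair(b, 0)), 0)), pair(b, f(pair(b, pair(0, 0)), b)))  →  f(pair(pair(0, 0), f(pair(0, pair(b, 0)), 0)), pair(b, f(pair(b, pair(0, 0)), b)))   [R1 at 1.2.1]
3. f(pair(pair(0, 0), f(pair(0, pair(b, 0)), 0)), pair(b, f(pair(b, pair(0, 0)), b)))  →  f(pair(pair(0, 0), pair(b, 0)), pair(b, f(pair(b, pair(0, 0)), b)))   [R3 at 1.2]
4. f(pair(pair(0, 0), pair(b, 0)), pair(b, f(pair(b, pair(0, 0)), b)))  →  pair(b, pair(b, f(pair(b, pair(0, 0)), b)))   [R3 at ε]
5. pair(b, pair(b, f(pair(b, pair(0, 0)), b)))  →  pair(b, pair(b, pair(0, b)))   [R1 at 2.2]

pair(b, pair(b, pair(0, b)))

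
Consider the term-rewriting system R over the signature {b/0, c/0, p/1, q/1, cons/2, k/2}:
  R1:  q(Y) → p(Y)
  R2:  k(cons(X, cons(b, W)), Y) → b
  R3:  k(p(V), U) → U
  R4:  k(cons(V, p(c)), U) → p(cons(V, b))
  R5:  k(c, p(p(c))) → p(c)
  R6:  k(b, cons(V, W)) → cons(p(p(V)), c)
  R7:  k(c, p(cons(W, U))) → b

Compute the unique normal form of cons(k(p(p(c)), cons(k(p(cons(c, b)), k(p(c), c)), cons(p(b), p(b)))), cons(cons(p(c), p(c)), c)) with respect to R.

1. cons(k(p(p(c)), cons(k(p(cons(c, b)), k(p(c), c)), cons(p(b), p(b)))), cons(cons(p(c), p(c)), c))  →  cons(cons(k(p(cons(c, b)), k(p(c), c)), cons(p(b), p(b))), cons(cons(p(c), p(c)), c))   [R3 at 1]
2. cons(cons(k(p(cons(c, b)), k(p(c), c)), cons(p(b), p(b))), cons(cons(p(c), p(c)), c))  →  cons(cons(k(p(c), c), cons(p(b), p(b))), cons(cons(p(c), p(c)), c))   [R3 at 1.1]
3. cons(cons(k(p(c), c), cons(p(b), p(b))), cons(cons(p(c), p(c)), c))  →  cons(cons(c, cons(p(b), p(b))), cons(cons(p(c), p(c)), c))   [R3 at 1.1]

cons(cons(c, cons(p(b), p(b))), cons(cons(p(c), p(c)), c))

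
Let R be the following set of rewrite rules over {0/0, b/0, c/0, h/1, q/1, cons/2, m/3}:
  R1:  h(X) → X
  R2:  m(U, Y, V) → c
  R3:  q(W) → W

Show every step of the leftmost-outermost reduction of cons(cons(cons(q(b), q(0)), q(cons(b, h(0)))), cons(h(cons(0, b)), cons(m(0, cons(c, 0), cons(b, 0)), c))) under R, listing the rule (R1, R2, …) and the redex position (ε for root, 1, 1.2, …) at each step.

cons(cons(cons(b, 0), cons(b, 0)), cons(cons(0, b), cons(c, c)))

1. cons(cons(cons(q(b), q(0)), q(cons(b, h(0)))), cons(h(cons(0, b)), cons(m(0, cons(c, 0), cons(b, 0)), c)))  →  cons(cons(cons(b, q(0)), q(cons(b, h(0)))), cons(h(cons(0, b)), cons(m(0, cons(c, 0), cons(b, 0)), c)))   [R3 at 1.1.1]
2. cons(cons(cons(b, q(0)), q(cons(b, h(0)))), cons(h(cons(0, b)), cons(m(0, cons(c, 0), cons(b, 0)), c)))  →  cons(cons(cons(b, 0), q(cons(b, h(0)))), cons(h(cons(0, b)), cons(m(0, cons(c, 0), cons(b, 0)), c)))   [R3 at 1.1.2]
3. cons(cons(cons(b, 0), q(cons(b, h(0)))), cons(h(cons(0, b)), cons(m(0, cons(c, 0), cons(b, 0)), c)))  →  cons(cons(cons(b, 0), cons(b, h(0))), cons(h(cons(0, b)), cons(m(0, cons(c, 0), cons(b, 0)), c)))   [R3 at 1.2]
4. cons(cons(cons(b, 0), cons(b, h(0))), cons(h(cons(0, b)), cons(m(0, cons(c, 0), cons(b, 0)), c)))  →  cons(cons(cons(b, 0), cons(b, 0)), cons(h(cons(0, b)), cons(m(0, cons(c, 0), cons(b, 0)), c)))   [R1 at 1.2.2]
5. cons(cons(cons(b, 0), cons(b, 0)), cons(h(cons(0, b)), cons(m(0, cons(c, 0), cons(b, 0)), c)))  →  cons(cons(cons(b, 0), cons(b, 0)), cons(cons(0, b), cons(m(0, cons(c, 0), cons(b, 0)), c)))   [R1 at 2.1]
6. cons(cons(cons(b, 0), cons(b, 0)), cons(cons(0, b), cons(m(0, cons(c, 0), cons(b, 0)), c)))  →  cons(cons(cons(b, 0), cons(b, 0)), cons(cons(0, b), cons(c, c)))   [R2 at 2.2.1]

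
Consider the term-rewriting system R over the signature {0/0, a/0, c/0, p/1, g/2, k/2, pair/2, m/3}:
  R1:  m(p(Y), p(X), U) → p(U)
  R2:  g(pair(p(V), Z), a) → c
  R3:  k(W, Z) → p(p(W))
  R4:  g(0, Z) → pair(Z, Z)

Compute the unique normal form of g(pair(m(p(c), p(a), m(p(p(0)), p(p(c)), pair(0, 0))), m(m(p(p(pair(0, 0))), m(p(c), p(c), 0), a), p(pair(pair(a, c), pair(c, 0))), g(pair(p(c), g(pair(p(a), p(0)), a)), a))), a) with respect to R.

c

1. g(pair(m(p(c), p(a), m(p(p(0)), p(p(c)), pair(0, 0))), m(m(p(p(pair(0, 0))), m(p(c), p(c), 0), a), p(pair(pair(a, c), pair(c, 0))), g(pair(p(c), g(pair(p(a), p(0)), a)), a))), a)  →  g(pair(p(m(p(p(0)), p(p(c)), pair(0, 0))), m(m(p(p(pair(0, 0))), m(p(c), p(c), 0), a), p(pair(pair(a, c), pair(c, 0))), g(pair(p(c), g(pair(p(a), p(0)), a)), a))), a)   [R1 at 1.1]
2. g(pair(p(m(p(p(0)), p(p(c)), pair(0, 0))), m(m(p(p(pair(0, 0))), m(p(c), p(c), 0), a), p(pair(pair(a, c), pair(c, 0))), g(pair(p(c), g(pair(p(a), p(0)), a)), a))), a)  →  c   [R2 at ε]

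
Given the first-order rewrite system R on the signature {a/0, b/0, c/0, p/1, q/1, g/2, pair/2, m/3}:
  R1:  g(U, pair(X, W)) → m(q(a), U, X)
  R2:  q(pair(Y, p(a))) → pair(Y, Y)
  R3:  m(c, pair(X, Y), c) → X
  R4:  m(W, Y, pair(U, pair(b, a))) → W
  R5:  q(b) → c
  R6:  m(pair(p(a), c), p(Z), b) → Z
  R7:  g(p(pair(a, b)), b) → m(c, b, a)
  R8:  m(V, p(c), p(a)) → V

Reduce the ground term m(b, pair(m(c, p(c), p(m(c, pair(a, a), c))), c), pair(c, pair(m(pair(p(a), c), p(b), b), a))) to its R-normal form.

1. m(b, pair(m(c, p(c), p(m(c, pair(a, a), c))), c), pair(c, pair(m(pair(p(a), c), p(b), b), a)))  →  m(b, pair(m(c, p(c), p(a)), c), pair(c, pair(m(pair(p(a), c), p(b), b), a)))   [R3 at 2.1.3.1]
2. m(b, pair(m(c, p(c), p(a)), c), pair(c, pair(m(pair(p(a), c), p(b), b), a)))  →  m(b, pair(c, c), pair(c, pair(m(pair(p(a), c), p(b), b), a)))   [R8 at 2.1]
3. m(b, pair(c, c), pair(c, pair(m(pair(p(a), c), p(b), b), a)))  →  m(b, pair(c, c), pair(c, pair(b, a)))   [R6 at 3.2.1]
4. m(b, pair(c, c), pair(c, pair(b, a)))  →  b   [R4 at ε]

b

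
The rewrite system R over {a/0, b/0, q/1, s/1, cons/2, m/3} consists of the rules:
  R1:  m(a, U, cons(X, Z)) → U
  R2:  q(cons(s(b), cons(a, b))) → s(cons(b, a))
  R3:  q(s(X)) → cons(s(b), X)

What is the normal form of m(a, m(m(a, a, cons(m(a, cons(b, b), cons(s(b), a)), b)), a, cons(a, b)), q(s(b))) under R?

1. m(a, m(m(a, a, cons(m(a, cons(b, b), cons(s(b), a)), b)), a, cons(a, b)), q(s(b)))  →  m(a, m(a, a, cons(a, b)), q(s(b)))   [R1 at 2.1]
2. m(a, m(a, a, cons(a, b)), q(s(b)))  →  m(a, a, q(s(b)))   [R1 at 2]
3. m(a, a, q(s(b)))  →  m(a, a, cons(s(b), b))   [R3 at 3]
4. m(a, a, cons(s(b), b))  →  a   [R1 at ε]

a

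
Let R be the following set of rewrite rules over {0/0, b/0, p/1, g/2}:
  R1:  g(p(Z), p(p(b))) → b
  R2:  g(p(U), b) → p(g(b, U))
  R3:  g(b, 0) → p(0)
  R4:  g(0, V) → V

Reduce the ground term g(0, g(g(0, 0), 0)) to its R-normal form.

1. g(0, g(g(0, 0), 0))  →  g(g(0, 0), 0)   [R4 at ε]
2. g(g(0, 0), 0)  →  g(0, 0)   [R4 at 1]
3. g(0, 0)  →  0   [R4 at ε]

0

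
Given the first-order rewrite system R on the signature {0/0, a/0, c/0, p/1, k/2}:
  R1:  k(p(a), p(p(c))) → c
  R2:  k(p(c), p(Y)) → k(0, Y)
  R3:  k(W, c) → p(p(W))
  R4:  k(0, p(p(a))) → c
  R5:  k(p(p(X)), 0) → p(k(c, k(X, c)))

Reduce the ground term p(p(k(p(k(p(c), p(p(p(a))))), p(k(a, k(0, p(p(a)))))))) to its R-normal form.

p(p(c))

1. p(p(k(p(k(p(c), p(p(p(a))))), p(k(a, k(0, p(p(a))))))))  →  p(p(k(p(k(0, p(p(a)))), p(k(a, k(0, p(p(a))))))))   [R2 at 1.1.1.1]
2. p(p(k(p(k(0, p(p(a)))), p(k(a, k(0, p(p(a))))))))  →  p(p(k(p(c), p(k(a, k(0, p(p(a))))))))   [R4 at 1.1.1.1]
3. p(p(k(p(c), p(k(a, k(0, p(p(a))))))))  →  p(p(k(0, k(a, k(0, p(p(a)))))))   [R2 at 1.1]
4. p(p(k(0, k(a, k(0, p(p(a)))))))  →  p(p(k(0, k(a, c))))   [R4 at 1.1.2.2]
5. p(p(k(0, k(a, c))))  →  p(p(k(0, p(p(a)))))   [R3 at 1.1.2]
6. p(p(k(0, p(p(a)))))  →  p(p(c))   [R4 at 1.1]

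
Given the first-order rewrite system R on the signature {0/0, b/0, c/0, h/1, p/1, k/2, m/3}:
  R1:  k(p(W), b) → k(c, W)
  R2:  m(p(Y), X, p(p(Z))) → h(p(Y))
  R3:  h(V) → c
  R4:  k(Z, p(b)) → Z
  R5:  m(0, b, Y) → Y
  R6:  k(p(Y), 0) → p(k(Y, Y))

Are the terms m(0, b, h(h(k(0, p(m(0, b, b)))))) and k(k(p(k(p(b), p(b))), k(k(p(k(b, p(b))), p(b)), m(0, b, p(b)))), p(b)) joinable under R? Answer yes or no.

no — NF(t₁) = c, NF(t₂) = p(p(b))

Reduce t₁ = m(0, b, h(h(k(0, p(m(0, b, b)))))):
1. m(0, b, h(h(k(0, p(m(0, b, b))))))  →  h(h(k(0, p(m(0, b, b)))))   [R5 at ε]
2. h(h(k(0, p(m(0, b, b)))))  →  c   [R3 at ε]

Reduce t₂ = k(k(p(k(p(b), p(b))), k(k(p(k(b, p(b))), p(b)), m(0, b, p(b)))), p(b)):
1. k(k(p(k(p(b), p(b))), k(k(p(k(b, p(b))), p(b)), m(0, b, p(b)))), p(b))  →  k(p(k(p(b), p(b))), k(k(p(k(b, p(b))), p(b)), m(0, b, p(b))))   [R4 at ε]
2. k(p(k(p(b), p(b))), k(k(p(k(b, p(b))), p(b)), m(0, b, p(b))))  →  k(p(p(b)), k(k(p(k(b, p(b))), p(b)), m(0, b, p(b))))   [R4 at 1.1]
3. k(p(p(b)), k(k(p(k(b, p(b))), p(b)), m(0, b, p(b))))  →  k(p(p(b)), k(p(k(b, p(b))), m(0, b, p(b))))   [R4 at 2.1]
4. k(p(p(b)), k(p(k(b, p(b))), m(0, b, p(b))))  →  k(p(p(b)), k(p(b), m(0, b, p(b))))   [R4 at 2.1.1]
5. k(p(p(b)), k(p(b), m(0, b, p(b))))  →  k(p(p(b)), k(p(b), p(b)))   [R5 at 2.2]
6. k(p(p(b)), k(p(b), p(b)))  →  k(p(p(b)), p(b))   [R4 at 2]
7. k(p(p(b)), p(b))  →  p(p(b))   [R4 at ε]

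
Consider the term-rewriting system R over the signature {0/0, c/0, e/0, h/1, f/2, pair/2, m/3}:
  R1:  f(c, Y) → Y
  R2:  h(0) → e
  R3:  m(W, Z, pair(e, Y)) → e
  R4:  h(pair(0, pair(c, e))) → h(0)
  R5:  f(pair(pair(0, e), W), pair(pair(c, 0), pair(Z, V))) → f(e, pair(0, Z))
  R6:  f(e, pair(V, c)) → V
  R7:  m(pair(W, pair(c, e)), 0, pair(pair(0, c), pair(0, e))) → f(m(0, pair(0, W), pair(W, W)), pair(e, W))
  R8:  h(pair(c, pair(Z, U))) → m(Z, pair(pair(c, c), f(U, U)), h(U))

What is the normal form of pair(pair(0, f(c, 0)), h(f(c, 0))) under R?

pair(pair(0, 0), e)

1. pair(pair(0, f(c, 0)), h(f(c, 0)))  →  pair(pair(0, 0), h(f(c, 0)))   [R1 at 1.2]
2. pair(pair(0, 0), h(f(c, 0)))  →  pair(pair(0, 0), h(0))   [R1 at 2.1]
3. pair(pair(0, 0), h(0))  →  pair(pair(0, 0), e)   [R2 at 2]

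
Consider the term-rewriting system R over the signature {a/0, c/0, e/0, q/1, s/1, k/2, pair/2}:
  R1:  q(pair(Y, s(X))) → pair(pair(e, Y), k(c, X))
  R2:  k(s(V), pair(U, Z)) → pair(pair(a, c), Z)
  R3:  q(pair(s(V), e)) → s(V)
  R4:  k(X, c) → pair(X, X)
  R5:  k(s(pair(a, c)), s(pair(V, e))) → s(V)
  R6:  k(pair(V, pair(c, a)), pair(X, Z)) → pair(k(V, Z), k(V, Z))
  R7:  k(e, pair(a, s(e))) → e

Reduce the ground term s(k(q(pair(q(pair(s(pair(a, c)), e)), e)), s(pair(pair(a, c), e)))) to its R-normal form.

1. s(k(q(pair(q(pair(s(pair(a, c)), e)), e)), s(pair(pair(a, c), e))))  →  s(k(q(pair(s(pair(a, c)), e)), s(pair(pair(a, c), e))))   [R3 at 1.1.1.1]
2. s(k(q(pair(s(pair(a, c)), e)), s(pair(pair(a, c), e))))  →  s(k(s(pair(a, c)), s(pair(pair(a, c), e))))   [R3 at 1.1]
3. s(k(s(pair(a, c)), s(pair(pair(a, c), e))))  →  s(s(pair(a, c)))   [R5 at 1]

s(s(pair(a, c)))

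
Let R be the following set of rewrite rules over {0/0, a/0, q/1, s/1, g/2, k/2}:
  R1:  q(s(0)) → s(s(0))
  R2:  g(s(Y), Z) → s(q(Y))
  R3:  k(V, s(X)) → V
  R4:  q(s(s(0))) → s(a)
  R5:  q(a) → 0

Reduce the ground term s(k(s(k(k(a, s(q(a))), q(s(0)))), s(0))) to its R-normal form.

1. s(k(s(k(k(a, s(q(a))), q(s(0)))), s(0)))  →  s(s(k(k(a, s(q(a))), q(s(0)))))   [R3 at 1]
2. s(s(k(k(a, s(q(a))), q(s(0)))))  →  s(s(k(a, q(s(0)))))   [R3 at 1.1.1]
3. s(s(k(a, q(s(0)))))  →  s(s(k(a, s(s(0)))))   [R1 at 1.1.2]
4. s(s(k(a, s(s(0)))))  →  s(s(a))   [R3 at 1.1]

s(s(a))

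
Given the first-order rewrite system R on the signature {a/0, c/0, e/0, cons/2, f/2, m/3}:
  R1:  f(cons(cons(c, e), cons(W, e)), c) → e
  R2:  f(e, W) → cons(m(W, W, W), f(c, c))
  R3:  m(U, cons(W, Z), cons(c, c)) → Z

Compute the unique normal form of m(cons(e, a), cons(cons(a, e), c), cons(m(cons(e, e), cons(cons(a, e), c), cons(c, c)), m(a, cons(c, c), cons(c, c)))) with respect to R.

1. m(cons(e, a), cons(cons(a, e), c), cons(m(cons(e, e), cons(cons(a, e), c), cons(c, c)), m(a, cons(c, c), cons(c, c))))  →  m(cons(e, a), cons(cons(a, e), c), cons(c, m(a, cons(c, c), cons(c, c))))   [R3 at 3.1]
2. m(cons(e, a), cons(cons(a, e), c), cons(c, m(a, cons(c, c), cons(c, c))))  →  m(cons(e, a), cons(cons(a, e), c), cons(c, c))   [R3 at 3.2]
3. m(cons(e, a), cons(cons(a, e), c), cons(c, c))  →  c   [R3 at ε]

c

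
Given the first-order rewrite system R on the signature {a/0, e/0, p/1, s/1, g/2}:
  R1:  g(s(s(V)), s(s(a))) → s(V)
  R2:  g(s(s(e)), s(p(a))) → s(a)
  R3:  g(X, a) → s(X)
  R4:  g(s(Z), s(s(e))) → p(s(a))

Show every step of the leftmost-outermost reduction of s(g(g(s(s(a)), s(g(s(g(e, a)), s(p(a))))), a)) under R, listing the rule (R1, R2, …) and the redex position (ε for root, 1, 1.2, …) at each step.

s(s(s(a)))

1. s(g(g(s(s(a)), s(g(s(g(e, a)), s(p(a))))), a))  →  s(s(g(s(s(a)), s(g(s(g(e, a)), s(p(a)))))))   [R3 at 1]
2. s(s(g(s(s(a)), s(g(s(g(e, a)), s(p(a)))))))  →  s(s(g(s(s(a)), s(g(s(s(e)), s(p(a)))))))   [R3 at 1.1.2.1.1.1]
3. s(s(g(s(s(a)), s(g(s(s(e)), s(p(a)))))))  →  s(s(g(s(s(a)), s(s(a)))))   [R2 at 1.1.2.1]
4. s(s(g(s(s(a)), s(s(a)))))  →  s(s(s(a)))   [R1 at 1.1]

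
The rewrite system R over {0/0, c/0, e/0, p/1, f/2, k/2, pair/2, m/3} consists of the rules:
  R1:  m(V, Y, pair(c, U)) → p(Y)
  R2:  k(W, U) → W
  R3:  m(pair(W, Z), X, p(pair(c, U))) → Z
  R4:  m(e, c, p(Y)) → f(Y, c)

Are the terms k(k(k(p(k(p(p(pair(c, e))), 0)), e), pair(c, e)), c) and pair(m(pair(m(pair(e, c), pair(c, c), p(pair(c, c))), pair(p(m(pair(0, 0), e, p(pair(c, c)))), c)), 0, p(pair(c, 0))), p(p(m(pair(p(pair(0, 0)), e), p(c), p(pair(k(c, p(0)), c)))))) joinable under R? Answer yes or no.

no — NF(t₁) = p(p(p(pair(c, e)))), NF(t₂) = pair(pair(p(0), c), p(p(e)))

Reduce t₁ = k(k(k(p(k(p(p(pair(c, e))), 0)), e), pair(c, e)), c):
1. k(k(k(p(k(p(p(pair(c, e))), 0)), e), pair(c, e)), c)  →  k(k(p(k(p(p(pair(c, e))), 0)), e), pair(c, e))   [R2 at ε]
2. k(k(p(k(p(p(pair(c, e))), 0)), e), pair(c, e))  →  k(p(k(p(p(pair(c, e))), 0)), e)   [R2 at ε]
3. k(p(k(p(p(pair(c, e))), 0)), e)  →  p(k(p(p(pair(c, e))), 0))   [R2 at ε]
4. p(k(p(p(pair(c, e))), 0))  →  p(p(p(pair(c, e))))   [R2 at 1]

Reduce t₂ = pair(m(pair(m(pair(e, c), pair(c, c), p(pair(c, c))), pair(p(m(pair(0, 0), e, p(pair(c, c)))), c)), 0, p(pair(c, 0))), p(p(m(pair(p(pair(0, 0)), e), p(c), p(pair(k(c, p(0)), c)))))):
1. pair(m(pair(m(pair(e, c), pair(c, c), p(pair(c, c))), pair(p(m(pair(0, 0), e, p(pair(c, c)))), c)), 0, p(pair(c, 0))), p(p(m(pair(p(pair(0, 0)), e), p(c), p(pair(k(c, p(0)), c))))))  →  pair(pair(p(m(pair(0, 0), e, p(pair(c, c)))), c), p(p(m(pair(p(pair(0, 0)), e), p(c), p(pair(k(c, p(0)), c))))))   [R3 at 1]
2. pair(pair(p(m(pair(0, 0), e, p(pair(c, c)))), c), p(p(m(pair(p(pair(0, 0)), e), p(c), p(pair(k(c, p(0)), c))))))  →  pair(pair(p(0), c), p(p(m(pair(p(pair(0, 0)), e), p(c), p(pair(k(c, p(0)), c))))))   [R3 at 1.1.1]
3. pair(pair(p(0), c), p(p(m(pair(p(pair(0, 0)), e), p(c), p(pair(k(c, p(0)), c))))))  →  pair(pair(p(0), c), p(p(m(pair(p(pair(0, 0)), e), p(c), p(pair(c, c))))))   [R2 at 2.1.1.3.1.1]
4. pair(pair(p(0), c), p(p(m(pair(p(pair(0, 0)), e), p(c), p(pair(c, c))))))  →  pair(pair(p(0), c), p(p(e)))   [R3 at 2.1.1]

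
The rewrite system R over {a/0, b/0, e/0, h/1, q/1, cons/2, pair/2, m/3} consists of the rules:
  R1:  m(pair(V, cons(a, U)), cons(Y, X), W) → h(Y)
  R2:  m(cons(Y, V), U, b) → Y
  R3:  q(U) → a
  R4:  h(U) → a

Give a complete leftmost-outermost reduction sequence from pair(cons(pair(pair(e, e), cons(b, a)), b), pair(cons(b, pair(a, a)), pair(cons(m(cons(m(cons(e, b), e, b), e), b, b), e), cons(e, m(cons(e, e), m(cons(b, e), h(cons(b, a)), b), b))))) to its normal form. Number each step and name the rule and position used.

1. pair(cons(pair(pair(e, e), cons(b, a)), b), pair(cons(b, pair(a, a)), pair(cons(m(cons(m(cons(e, b), e, b), e), b, b), e), cons(e, m(cons(e, e), m(cons(b, e), h(cons(b, a)), b), b)))))  →  pair(cons(pair(pair(e, e), cons(b, a)), b), pair(cons(b, pair(a, a)), pair(cons(m(cons(e, b), e, b), e), cons(e, m(cons(e, e), m(cons(b, e), h(cons(b, a)), b), b)))))   [R2 at 2.2.1.1]
2. pair(cons(pair(pair(e, e), cons(b, a)), b), pair(cons(b, pair(a, a)), pair(cons(m(cons(e, b), e, b), e), cons(e, m(cons(e, e), m(cons(b, e), h(cons(b, a)), b), b)))))  →  pair(cons(pair(pair(e, e), cons(b, a)), b), pair(cons(b, pair(a, a)), pair(cons(e, e), cons(e, m(cons(e, e), m(cons(b, e), h(cons(b, a)), b), b)))))   [R2 at 2.2.1.1]
3. pair(cons(pair(pair(e, e), cons(b, a)), b), pair(cons(b, pair(a, a)), pair(cons(e, e), cons(e, m(cons(e, e), m(cons(b, e), h(cons(b, a)), b), b)))))  →  pair(cons(pair(pair(e, e), cons(b, a)), b), pair(cons(b, pair(a, a)), pair(cons(e, e), cons(e, e))))   [R2 at 2.2.2.2]

pair(cons(pair(pair(e, e), cons(b, a)), b), pair(cons(b, pair(a, a)), pair(cons(e, e), cons(e, e))))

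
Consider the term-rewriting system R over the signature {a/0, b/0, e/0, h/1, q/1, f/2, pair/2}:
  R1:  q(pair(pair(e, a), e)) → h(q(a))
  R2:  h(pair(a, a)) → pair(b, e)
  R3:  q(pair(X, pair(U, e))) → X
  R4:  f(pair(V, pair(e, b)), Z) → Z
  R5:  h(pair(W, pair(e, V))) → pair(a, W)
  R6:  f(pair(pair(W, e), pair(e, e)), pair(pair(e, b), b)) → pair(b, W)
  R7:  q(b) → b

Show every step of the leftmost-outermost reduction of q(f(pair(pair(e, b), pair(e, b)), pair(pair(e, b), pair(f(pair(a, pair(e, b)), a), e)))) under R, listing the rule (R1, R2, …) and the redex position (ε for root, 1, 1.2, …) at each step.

1. q(f(pair(pair(e, b), pair(e, b)), pair(pair(e, b), pair(f(pair(a, pair(e, b)), a), e))))  →  q(pair(pair(e, b), pair(f(pair(a, pair(e, b)), a), e)))   [R4 at 1]
2. q(pair(pair(e, b), pair(f(pair(a, pair(e, b)), a), e)))  →  pair(e, b)   [R3 at ε]

pair(e, b)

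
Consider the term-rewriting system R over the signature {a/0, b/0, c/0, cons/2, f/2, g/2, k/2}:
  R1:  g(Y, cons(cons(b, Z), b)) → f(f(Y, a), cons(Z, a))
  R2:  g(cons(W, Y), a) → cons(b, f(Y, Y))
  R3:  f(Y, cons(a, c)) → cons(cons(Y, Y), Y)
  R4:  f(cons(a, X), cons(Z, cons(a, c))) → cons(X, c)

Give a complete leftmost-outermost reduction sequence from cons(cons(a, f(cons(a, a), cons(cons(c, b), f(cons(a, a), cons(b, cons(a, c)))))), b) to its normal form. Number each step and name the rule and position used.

cons(cons(a, cons(a, c)), b)

1. cons(cons(a, f(cons(a, a), cons(cons(c, b), f(cons(a, a), cons(b, cons(a, c)))))), b)  →  cons(cons(a, f(cons(a, a), cons(cons(c, b), cons(a, c)))), b)   [R4 at 1.2.2.2]
2. cons(cons(a, f(cons(a, a), cons(cons(c, b), cons(a, c)))), b)  →  cons(cons(a, cons(a, c)), b)   [R4 at 1.2]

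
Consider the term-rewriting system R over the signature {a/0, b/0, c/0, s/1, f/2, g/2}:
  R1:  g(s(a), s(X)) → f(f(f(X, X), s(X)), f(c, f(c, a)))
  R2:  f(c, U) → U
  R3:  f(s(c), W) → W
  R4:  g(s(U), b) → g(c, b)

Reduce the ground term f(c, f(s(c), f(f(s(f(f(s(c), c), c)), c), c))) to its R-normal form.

1. f(c, f(s(c), f(f(s(f(f(s(c), c), c)), c), c)))  →  f(s(c), f(f(s(f(f(s(c), c), c)), c), c))   [R2 at ε]
2. f(s(c), f(f(s(f(f(s(c), c), c)), c), c))  →  f(f(s(f(f(s(c), c), c)), c), c)   [R3 at ε]
3. f(f(s(f(f(s(c), c), c)), c), c)  →  f(f(s(f(c, c)), c), c)   [R3 at 1.1.1.1]
4. f(f(s(f(c, c)), c), c)  →  f(f(s(c), c), c)   [R2 at 1.1.1]
5. f(f(s(c), c), c)  →  f(c, c)   [R3 at 1]
6. f(c, c)  →  c   [R2 at ε]

c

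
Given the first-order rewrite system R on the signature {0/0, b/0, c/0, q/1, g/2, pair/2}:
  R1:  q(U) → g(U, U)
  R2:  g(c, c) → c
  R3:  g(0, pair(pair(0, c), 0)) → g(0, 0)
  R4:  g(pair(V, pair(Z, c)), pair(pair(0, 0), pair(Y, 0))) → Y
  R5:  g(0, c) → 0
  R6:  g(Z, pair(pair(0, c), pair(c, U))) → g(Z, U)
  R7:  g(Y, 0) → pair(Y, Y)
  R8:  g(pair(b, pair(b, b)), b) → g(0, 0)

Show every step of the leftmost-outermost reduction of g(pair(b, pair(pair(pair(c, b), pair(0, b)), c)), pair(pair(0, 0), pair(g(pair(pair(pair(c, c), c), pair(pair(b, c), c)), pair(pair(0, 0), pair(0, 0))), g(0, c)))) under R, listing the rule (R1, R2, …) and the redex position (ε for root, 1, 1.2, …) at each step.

1. g(pair(b, pair(pair(pair(c, b), pair(0, b)), c)), pair(pair(0, 0), pair(g(pair(pair(pair(c, c), c), pair(pair(b, c), c)), pair(pair(0, 0), pair(0, 0))), g(0, c))))  →  g(pair(b, pair(pair(pair(c, b), pair(0, b)), c)), pair(pair(0, 0), pair(0, g(0, c))))   [R4 at 2.2.1]
2. g(pair(b, pair(pair(pair(c, b), pair(0, b)), c)), pair(pair(0, 0), pair(0, g(0, c))))  →  g(pair(b, pair(pair(pair(c, b), pair(0, b)), c)), pair(pair(0, 0), pair(0, 0)))   [R5 at 2.2.2]
3. g(pair(b, pair(pair(pair(c, b), pair(0, b)), c)), pair(pair(0, 0), pair(0, 0)))  →  0   [R4 at ε]

0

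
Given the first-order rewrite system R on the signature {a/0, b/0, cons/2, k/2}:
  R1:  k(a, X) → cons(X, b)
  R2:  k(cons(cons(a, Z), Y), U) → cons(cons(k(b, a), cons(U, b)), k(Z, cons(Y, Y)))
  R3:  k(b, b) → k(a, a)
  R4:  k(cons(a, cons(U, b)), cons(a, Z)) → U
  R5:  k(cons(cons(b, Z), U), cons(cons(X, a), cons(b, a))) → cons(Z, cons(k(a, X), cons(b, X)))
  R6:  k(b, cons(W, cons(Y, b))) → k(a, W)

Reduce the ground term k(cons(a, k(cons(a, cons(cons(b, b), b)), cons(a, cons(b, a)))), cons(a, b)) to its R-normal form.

1. k(cons(a, k(cons(a, cons(cons(b, b), b)), cons(a, cons(b, a)))), cons(a, b))  →  k(cons(a, cons(b, b)), cons(a, b))   [R4 at 1.2]
2. k(cons(a, cons(b, b)), cons(a, b))  →  b   [R4 at ε]

b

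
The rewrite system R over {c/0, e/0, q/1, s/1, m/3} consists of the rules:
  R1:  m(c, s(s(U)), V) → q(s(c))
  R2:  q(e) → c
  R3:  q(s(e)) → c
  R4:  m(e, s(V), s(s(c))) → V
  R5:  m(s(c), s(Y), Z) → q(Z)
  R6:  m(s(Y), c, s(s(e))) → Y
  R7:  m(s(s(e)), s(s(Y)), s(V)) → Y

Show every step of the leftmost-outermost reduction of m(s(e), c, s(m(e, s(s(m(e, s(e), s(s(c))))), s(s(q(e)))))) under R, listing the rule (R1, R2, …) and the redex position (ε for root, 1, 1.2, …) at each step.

1. m(s(e), c, s(m(e, s(s(m(e, s(e), s(s(c))))), s(s(q(e))))))  →  m(s(e), c, s(m(e, s(s(e)), s(s(q(e))))))   [R4 at 3.1.2.1.1]
2. m(s(e), c, s(m(e, s(s(e)), s(s(q(e))))))  →  m(s(e), c, s(m(e, s(s(e)), s(s(c)))))   [R2 at 3.1.3.1.1]
3. m(s(e), c, s(m(e, s(s(e)), s(s(c)))))  →  m(s(e), c, s(s(e)))   [R4 at 3.1]
4. m(s(e), c, s(s(e)))  →  e   [R6 at ε]

e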